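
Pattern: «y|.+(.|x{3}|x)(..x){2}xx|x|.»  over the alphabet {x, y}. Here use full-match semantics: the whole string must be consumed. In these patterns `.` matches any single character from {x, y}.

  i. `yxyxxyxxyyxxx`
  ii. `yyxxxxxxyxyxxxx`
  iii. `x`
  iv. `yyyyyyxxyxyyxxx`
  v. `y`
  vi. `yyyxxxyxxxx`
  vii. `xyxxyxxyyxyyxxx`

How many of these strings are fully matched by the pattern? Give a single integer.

7

i → match
ii → match
iii. `x` → match
iv → match
v. `y` → match
vi. `yyyxxxyxxxx` → match
vii → match
Total matched: 7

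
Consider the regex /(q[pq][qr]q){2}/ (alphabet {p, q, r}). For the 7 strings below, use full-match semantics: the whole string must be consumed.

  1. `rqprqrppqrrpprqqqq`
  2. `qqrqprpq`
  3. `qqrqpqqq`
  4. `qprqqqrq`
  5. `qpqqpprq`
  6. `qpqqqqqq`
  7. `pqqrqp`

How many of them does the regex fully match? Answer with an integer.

2

1 → no match — must start with `q`
2 → no match
3 → no match
4 → match
5 → no match
6 → match
7 → no match — must start with `q`
Total matched: 2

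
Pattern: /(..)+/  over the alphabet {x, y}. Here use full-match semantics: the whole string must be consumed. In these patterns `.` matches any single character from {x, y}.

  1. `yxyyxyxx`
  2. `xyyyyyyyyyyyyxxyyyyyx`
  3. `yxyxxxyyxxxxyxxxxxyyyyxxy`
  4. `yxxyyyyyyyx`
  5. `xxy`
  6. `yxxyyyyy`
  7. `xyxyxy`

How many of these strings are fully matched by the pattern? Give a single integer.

1 → match
2 → no match
3 → no match
4 → no match
5 → no match
6 → match
7 → match
Total matched: 3

3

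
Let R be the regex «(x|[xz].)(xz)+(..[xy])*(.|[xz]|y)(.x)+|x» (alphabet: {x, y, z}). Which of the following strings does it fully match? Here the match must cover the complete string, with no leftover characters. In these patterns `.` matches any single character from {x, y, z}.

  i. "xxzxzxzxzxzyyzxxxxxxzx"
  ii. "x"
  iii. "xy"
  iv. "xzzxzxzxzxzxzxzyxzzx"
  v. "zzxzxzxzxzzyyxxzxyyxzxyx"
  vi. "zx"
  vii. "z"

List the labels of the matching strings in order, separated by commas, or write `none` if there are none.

i, ii

i → match
ii → match
iii → no match — must end with "x"
iv → no match
v → no match
vi → no match
vii → no match — must end with "x"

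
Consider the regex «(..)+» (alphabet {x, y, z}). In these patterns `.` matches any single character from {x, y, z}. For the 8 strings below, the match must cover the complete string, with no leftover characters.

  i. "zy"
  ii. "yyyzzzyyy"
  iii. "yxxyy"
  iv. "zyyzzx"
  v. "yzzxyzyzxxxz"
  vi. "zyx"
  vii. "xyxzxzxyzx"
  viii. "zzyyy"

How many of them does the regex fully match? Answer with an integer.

i. "zy" → match
ii. "yyyzzzyyy" → no match
iii. "yxxyy" → no match
iv. "zyyzzx" → match
v. "yzzxyzyzxxxz" → match
vi. "zyx" → no match
vii. "xyxzxzxyzx" → match
viii. "zzyyy" → no match
Total matched: 4

4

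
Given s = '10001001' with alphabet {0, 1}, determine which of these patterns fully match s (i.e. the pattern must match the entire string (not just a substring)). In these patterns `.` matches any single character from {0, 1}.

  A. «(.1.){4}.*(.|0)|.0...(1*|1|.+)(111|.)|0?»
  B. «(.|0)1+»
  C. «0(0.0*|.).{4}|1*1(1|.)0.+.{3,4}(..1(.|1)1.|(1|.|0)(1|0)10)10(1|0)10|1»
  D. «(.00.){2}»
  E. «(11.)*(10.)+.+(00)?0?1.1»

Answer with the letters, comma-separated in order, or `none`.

A → match
B → no match
C → no match
D → match
E → no match

A, D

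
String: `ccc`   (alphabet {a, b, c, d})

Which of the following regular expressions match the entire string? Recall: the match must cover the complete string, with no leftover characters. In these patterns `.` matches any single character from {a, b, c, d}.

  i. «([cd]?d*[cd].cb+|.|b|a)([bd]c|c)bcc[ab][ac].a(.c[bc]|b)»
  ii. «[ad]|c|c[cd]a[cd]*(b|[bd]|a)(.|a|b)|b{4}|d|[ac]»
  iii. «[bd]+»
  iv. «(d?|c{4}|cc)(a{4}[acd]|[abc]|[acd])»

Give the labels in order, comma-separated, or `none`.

iv

i → no match
ii → no match
iii → no match
iv → match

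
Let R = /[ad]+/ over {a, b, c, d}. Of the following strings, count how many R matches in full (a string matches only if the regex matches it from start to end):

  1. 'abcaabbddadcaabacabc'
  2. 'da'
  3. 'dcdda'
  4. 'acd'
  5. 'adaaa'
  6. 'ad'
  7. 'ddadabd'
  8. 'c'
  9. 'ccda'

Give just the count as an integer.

1 → no match
2 → match
3 → no match
4 → no match
5 → match
6 → match
7 → no match
8 → no match
9 → no match
Total matched: 3

3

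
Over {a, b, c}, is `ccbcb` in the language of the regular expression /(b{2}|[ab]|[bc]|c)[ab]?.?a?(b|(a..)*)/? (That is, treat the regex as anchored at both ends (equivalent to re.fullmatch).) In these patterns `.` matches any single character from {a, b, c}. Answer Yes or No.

No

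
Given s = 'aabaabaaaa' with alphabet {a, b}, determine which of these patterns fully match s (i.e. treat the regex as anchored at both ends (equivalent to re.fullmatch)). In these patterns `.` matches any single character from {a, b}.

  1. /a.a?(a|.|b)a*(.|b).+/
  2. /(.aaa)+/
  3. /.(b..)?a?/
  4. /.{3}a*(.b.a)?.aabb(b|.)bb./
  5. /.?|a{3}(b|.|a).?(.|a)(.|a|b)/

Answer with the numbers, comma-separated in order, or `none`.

1

1 → match
2 → no match
3 → no match
4 → no match
5 → no match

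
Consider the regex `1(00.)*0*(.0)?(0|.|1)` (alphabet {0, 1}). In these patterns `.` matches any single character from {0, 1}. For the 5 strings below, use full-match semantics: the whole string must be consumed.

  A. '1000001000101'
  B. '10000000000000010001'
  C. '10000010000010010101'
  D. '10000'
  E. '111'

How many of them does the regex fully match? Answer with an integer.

4

A → match
B → match
C → match
D → match
E → no match
Total matched: 4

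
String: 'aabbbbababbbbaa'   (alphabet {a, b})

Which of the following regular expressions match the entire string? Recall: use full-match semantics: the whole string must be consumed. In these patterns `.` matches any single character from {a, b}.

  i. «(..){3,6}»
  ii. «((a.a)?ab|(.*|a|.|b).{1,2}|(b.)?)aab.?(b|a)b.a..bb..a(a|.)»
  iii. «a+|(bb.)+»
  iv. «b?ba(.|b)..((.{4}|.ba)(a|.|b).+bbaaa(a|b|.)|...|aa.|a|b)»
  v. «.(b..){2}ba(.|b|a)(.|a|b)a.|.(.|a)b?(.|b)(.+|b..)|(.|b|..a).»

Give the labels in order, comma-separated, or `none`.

ii, v

i → no match
ii → match
iii → no match
iv → no match
v → match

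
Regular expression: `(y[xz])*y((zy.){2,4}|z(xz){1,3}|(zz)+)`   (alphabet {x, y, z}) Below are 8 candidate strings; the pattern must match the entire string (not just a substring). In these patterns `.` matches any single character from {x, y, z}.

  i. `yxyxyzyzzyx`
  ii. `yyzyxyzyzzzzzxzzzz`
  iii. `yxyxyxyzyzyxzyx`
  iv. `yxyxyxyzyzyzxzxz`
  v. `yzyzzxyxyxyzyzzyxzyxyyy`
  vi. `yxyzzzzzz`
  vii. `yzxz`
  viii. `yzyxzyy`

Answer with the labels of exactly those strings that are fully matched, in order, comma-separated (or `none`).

i. `yxyxyzyzzyx` → match
ii → no match
iii → match
iv → match
v → no match
vi. `yxyzzzzzz` → match
vii. `yzxz` → match
viii. `yzyxzyy` → match

i, iii, iv, vi, vii, viii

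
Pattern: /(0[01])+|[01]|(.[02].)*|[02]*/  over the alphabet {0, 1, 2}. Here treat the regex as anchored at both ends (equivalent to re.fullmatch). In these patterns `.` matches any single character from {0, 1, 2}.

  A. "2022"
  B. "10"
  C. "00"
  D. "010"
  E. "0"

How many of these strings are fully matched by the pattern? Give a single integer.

A → match
B → no match
C → match
D → no match
E → match
Total matched: 3

3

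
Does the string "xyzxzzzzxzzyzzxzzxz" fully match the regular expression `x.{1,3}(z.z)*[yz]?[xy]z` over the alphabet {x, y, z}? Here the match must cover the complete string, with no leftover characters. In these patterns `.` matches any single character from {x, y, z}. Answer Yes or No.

Yes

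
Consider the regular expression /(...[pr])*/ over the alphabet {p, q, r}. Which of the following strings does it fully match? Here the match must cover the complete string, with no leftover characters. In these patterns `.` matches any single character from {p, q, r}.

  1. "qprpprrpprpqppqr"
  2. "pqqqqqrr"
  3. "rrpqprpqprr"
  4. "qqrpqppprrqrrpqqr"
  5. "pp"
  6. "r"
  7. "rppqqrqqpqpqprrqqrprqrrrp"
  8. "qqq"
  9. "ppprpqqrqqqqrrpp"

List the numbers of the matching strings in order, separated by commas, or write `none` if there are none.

none

1 → no match
2. "pqqqqqrr" → no match
3. "rrpqprpqprr" → no match
4 → no match
5. "pp" → no match
6. "r" → no match
7 → no match
8. "qqq" → no match
9 → no match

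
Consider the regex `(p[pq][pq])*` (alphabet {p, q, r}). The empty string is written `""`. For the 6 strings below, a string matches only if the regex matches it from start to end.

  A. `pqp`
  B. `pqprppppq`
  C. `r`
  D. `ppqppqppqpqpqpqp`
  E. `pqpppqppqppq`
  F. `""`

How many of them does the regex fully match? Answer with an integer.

3

A → match
B → no match
C → no match
D → no match
E → match
F → match
Total matched: 3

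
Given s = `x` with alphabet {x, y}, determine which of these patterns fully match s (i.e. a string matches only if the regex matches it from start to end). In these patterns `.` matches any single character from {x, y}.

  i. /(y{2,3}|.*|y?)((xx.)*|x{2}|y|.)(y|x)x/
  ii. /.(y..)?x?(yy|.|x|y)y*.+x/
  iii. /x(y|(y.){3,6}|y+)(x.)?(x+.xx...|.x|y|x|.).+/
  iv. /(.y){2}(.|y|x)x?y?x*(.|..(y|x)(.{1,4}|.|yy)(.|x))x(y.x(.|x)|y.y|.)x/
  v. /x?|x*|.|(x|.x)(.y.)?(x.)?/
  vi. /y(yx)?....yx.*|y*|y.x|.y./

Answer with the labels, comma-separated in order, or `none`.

v

i → no match
ii → no match
iii → no match — must start with `xy`
iv → no match
v → match
vi → no match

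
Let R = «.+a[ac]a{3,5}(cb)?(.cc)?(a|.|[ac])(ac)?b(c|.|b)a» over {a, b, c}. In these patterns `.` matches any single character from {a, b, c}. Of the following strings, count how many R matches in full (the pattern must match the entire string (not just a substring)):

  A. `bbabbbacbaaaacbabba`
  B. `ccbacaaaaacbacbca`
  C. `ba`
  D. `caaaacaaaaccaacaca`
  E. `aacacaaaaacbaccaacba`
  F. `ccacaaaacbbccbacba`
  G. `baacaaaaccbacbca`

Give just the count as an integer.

A → no match
B → no match
C. `ba` → no match
D → no match
E → no match
F → no match
G → match
Total matched: 1

1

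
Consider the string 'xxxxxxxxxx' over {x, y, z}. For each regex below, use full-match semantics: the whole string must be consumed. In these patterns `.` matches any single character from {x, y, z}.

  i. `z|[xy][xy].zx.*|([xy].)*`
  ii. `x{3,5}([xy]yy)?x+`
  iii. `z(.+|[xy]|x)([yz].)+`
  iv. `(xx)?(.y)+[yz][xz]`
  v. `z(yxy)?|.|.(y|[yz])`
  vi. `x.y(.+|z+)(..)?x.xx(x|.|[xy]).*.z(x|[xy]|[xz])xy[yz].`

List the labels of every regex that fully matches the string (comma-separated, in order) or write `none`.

i → match
ii → match
iii → no match — must start with 'z'
iv → no match
v → no match
vi → no match

i, ii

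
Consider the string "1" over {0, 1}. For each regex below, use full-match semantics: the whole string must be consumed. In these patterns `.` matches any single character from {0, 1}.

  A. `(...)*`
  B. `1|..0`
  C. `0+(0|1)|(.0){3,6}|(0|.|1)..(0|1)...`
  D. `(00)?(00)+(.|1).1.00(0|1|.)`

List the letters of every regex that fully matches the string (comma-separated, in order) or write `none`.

B

A → no match
B → match
C → no match
D → no match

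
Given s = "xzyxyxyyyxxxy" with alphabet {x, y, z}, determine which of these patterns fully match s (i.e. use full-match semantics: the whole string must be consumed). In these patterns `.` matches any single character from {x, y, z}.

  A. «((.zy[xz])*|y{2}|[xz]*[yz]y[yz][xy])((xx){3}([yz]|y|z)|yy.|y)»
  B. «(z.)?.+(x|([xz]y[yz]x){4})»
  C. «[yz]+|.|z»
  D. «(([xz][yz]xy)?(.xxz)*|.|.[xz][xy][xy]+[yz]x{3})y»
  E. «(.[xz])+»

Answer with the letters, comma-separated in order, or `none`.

D

A → no match
B → no match — must end with "x"
C → no match
D → match
E → no match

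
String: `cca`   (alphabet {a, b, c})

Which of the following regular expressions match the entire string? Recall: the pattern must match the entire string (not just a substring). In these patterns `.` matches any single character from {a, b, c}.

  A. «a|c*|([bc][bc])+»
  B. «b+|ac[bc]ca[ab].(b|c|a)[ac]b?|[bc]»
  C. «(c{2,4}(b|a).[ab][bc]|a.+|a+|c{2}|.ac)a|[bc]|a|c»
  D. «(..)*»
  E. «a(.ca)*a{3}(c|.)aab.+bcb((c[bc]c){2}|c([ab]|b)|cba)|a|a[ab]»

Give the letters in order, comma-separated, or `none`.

C

A → no match
B → no match
C → match
D → no match
E → no match — must start with `a`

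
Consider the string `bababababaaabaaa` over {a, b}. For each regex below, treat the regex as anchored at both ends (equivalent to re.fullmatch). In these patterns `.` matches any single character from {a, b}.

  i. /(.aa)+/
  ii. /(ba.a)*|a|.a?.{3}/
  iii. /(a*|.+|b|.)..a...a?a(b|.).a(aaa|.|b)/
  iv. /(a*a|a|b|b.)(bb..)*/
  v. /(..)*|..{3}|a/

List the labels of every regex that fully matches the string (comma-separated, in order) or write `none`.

ii, iii, v

i → no match
ii → match
iii → match
iv → no match
v → match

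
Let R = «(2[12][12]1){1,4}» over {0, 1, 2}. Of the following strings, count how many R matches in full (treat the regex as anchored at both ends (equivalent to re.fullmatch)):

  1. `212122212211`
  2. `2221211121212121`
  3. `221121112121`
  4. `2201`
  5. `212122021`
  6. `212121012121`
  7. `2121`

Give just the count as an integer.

4

1 → match
2 → match
3 → match
4 → no match
5 → no match
6 → no match
7 → match
Total matched: 4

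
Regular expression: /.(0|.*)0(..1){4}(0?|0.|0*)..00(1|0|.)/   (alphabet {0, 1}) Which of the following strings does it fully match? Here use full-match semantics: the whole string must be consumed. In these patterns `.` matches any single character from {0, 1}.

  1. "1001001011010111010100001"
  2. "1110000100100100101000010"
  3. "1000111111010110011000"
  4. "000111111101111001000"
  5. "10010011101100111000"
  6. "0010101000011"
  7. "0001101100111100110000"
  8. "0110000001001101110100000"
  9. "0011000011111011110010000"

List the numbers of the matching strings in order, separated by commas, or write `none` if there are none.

1 → match
2 → no match
3 → match
4 → match
5 → no match
6 → no match
7 → no match
8 → no match
9 → match

1, 3, 4, 9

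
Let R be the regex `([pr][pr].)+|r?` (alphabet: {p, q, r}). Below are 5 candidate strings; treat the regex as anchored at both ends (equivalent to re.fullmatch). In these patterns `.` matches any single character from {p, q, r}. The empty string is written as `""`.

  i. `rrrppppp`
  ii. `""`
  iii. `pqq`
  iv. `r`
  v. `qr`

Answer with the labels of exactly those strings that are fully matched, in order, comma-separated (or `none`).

ii, iv

i → no match
ii → match
iii → no match
iv → match
v → no match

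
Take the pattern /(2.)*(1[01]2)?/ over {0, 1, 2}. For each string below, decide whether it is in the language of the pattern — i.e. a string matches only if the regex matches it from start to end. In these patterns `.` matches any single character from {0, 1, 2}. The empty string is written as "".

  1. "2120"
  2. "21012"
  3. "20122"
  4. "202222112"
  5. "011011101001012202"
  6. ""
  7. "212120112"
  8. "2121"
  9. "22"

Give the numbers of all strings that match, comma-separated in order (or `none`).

1 → match
2 → no match
3 → no match
4 → match
5 → no match
6 → match
7 → match
8 → match
9 → match

1, 4, 6, 7, 8, 9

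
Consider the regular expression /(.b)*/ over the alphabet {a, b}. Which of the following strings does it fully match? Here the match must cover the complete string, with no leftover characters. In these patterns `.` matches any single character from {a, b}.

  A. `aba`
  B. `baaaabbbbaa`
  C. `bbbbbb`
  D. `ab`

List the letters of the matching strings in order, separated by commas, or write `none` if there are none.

C, D

A → no match
B → no match
C → match
D → match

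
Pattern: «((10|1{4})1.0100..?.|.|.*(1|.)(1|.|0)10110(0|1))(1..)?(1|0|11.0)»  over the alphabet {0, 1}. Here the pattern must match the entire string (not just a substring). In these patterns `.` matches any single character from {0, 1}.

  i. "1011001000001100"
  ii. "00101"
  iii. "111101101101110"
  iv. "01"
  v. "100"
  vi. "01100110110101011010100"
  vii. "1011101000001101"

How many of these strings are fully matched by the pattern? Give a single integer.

1

i → no match
ii. "00101" → no match
iii → no match
iv. "01" → match
v. "100" → no match
vi → no match
vii → no match
Total matched: 1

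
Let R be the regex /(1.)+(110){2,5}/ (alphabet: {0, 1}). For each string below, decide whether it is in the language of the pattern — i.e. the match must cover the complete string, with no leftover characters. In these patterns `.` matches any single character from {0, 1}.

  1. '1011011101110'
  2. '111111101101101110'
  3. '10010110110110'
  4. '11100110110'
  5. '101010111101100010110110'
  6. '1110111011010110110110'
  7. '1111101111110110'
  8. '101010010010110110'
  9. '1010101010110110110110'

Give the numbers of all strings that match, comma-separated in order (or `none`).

7, 9

1 → no match
2 → no match
3 → no match
4. '11100110110' → no match
5 → no match
6 → no match
7 → match
8 → no match
9 → match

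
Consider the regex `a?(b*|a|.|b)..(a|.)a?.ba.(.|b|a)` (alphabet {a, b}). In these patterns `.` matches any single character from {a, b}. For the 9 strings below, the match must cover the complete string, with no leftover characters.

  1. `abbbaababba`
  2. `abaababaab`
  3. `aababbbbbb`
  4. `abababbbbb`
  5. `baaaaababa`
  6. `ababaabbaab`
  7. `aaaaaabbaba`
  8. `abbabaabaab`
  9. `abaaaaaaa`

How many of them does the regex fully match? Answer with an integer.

1 → no match
2 → match
3 → no match
4 → no match
5 → match
6 → match
7 → match
8 → match
9 → no match
Total matched: 5

5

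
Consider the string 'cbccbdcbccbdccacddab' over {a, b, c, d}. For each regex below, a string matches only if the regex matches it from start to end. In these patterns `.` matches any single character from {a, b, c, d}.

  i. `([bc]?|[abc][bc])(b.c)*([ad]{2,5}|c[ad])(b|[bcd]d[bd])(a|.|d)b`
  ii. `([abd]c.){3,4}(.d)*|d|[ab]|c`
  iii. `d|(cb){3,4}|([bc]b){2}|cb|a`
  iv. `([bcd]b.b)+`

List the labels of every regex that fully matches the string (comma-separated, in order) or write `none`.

i

i → match
ii → no match
iii → no match
iv → no match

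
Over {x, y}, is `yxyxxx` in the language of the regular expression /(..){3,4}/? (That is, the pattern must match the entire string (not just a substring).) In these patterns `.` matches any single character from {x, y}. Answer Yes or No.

Yes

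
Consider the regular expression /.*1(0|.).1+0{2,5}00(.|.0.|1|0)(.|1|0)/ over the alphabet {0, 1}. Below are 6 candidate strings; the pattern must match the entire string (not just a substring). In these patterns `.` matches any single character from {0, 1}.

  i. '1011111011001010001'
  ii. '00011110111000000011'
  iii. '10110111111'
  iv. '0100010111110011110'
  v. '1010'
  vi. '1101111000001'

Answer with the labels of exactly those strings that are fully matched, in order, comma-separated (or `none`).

i → no match
ii → match
iii. '10110111111' → no match
iv → no match
v. '1010' → no match
vi → match

ii, vi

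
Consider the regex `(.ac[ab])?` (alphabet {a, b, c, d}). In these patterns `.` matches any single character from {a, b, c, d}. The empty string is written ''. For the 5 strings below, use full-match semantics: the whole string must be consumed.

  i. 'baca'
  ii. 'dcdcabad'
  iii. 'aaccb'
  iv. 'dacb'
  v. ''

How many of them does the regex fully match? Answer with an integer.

3

i → match
ii → no match
iii → no match
iv → match
v → match
Total matched: 3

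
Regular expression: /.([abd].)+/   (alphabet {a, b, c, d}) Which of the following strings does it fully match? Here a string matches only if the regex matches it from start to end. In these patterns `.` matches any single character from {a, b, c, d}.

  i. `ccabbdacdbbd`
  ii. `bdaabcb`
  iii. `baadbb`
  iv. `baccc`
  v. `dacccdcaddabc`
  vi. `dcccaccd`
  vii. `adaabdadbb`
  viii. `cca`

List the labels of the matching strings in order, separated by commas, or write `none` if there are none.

i → no match
ii → no match
iii → no match
iv → no match
v → no match
vi → no match
vii → no match
viii → no match

none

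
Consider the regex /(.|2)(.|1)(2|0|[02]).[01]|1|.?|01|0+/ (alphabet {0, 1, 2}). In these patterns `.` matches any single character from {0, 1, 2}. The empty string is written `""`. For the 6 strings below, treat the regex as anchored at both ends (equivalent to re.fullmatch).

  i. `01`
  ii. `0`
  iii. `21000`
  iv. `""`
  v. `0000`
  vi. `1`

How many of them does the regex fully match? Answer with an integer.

6

i. `01` → match
ii. `0` → match
iii. `21000` → match
iv. `""` → match
v. `0000` → match
vi. `1` → match
Total matched: 6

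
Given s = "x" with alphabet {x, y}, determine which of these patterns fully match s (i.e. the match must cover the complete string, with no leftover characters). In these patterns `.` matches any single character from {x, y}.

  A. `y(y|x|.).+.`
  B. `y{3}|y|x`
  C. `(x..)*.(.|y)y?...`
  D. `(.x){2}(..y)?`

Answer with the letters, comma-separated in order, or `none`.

A → no match — must start with "y"
B → match
C → no match
D → no match

B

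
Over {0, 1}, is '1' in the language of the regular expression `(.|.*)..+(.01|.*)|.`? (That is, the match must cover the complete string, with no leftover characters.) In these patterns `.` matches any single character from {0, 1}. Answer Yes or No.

Yes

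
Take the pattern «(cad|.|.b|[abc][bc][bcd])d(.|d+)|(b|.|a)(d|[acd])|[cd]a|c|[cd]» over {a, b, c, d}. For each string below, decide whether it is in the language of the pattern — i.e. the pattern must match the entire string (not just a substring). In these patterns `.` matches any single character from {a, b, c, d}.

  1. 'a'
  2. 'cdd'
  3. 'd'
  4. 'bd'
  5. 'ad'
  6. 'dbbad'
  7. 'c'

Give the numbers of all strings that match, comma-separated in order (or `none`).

2, 3, 4, 5, 7

1 → no match
2 → match
3 → match
4 → match
5 → match
6 → no match
7 → match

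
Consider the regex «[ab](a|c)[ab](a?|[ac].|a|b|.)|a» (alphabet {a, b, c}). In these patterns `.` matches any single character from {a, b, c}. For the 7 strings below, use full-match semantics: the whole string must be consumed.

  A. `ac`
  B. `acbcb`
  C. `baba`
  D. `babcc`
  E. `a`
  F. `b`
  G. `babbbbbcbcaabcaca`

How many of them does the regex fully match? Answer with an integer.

A → no match
B → match
C → match
D → match
E → match
F → no match
G → no match
Total matched: 4

4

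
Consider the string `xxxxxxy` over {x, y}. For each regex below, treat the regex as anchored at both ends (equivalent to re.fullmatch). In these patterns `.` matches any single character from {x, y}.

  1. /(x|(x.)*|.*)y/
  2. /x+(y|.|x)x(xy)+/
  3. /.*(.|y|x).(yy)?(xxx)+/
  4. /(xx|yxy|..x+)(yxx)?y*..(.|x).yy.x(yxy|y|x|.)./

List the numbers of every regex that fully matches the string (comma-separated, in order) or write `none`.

1, 2

1 → match
2 → match
3 → no match — must end with `xxx`
4 → no match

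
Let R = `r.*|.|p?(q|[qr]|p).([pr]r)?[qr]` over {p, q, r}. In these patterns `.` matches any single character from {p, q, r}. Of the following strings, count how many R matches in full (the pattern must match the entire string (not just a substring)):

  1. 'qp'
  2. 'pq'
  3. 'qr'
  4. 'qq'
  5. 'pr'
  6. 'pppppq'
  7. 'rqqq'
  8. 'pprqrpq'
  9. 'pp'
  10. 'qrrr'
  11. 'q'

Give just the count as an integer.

2

1 → no match
2 → no match
3 → no match
4 → no match
5 → no match
6 → no match
7 → match
8 → no match
9 → no match
10 → no match
11 → match
Total matched: 2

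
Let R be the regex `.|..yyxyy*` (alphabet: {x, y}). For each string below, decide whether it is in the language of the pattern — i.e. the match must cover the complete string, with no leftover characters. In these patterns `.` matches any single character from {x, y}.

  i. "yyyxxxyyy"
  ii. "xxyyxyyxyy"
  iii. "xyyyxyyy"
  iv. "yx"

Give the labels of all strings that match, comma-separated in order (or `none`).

i → no match
ii → no match
iii → match
iv → no match

iii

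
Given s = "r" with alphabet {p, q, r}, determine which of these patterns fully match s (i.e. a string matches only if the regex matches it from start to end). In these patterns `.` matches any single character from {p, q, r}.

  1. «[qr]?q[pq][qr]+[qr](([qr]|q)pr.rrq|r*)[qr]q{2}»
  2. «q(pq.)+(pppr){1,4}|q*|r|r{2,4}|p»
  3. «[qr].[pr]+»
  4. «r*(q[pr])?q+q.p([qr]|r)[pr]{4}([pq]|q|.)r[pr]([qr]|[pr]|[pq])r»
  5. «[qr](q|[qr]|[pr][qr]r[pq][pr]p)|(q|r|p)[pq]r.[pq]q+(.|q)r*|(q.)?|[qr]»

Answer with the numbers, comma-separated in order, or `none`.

2, 5

1 → no match — must end with "q"
2 → match
3 → no match
4 → no match
5 → match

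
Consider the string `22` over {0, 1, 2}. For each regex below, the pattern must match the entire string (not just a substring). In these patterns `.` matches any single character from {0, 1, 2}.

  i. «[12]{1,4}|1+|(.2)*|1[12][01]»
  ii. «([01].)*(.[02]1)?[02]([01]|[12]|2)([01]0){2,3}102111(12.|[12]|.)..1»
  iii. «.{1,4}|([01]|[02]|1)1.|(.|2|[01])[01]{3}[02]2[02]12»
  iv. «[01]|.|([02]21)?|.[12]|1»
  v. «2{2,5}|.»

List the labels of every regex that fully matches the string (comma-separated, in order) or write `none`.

i, iii, iv, v

i → match
ii → no match — must end with `1`
iii → match
iv → match
v → match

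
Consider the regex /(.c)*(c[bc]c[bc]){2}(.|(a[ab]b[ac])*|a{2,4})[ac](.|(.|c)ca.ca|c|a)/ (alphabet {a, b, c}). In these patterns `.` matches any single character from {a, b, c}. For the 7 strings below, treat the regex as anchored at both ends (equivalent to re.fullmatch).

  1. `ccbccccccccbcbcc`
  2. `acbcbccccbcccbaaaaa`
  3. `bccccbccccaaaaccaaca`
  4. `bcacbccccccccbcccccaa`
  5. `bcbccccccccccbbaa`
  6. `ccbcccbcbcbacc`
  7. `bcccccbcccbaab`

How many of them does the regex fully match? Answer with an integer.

1 → match
2 → match
3 → match
4 → match
5 → match
6 → no match
7 → no match
Total matched: 5

5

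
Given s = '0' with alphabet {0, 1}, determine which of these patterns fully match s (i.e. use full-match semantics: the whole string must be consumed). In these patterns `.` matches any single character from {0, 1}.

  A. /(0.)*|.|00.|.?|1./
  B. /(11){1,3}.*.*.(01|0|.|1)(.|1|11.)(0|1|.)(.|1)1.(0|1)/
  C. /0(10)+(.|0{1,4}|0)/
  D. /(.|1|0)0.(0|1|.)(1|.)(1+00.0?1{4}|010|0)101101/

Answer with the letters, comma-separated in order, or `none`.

A

A → match
B → no match — must start with '11'
C → no match — must start with '010'
D → no match — must end with '101101'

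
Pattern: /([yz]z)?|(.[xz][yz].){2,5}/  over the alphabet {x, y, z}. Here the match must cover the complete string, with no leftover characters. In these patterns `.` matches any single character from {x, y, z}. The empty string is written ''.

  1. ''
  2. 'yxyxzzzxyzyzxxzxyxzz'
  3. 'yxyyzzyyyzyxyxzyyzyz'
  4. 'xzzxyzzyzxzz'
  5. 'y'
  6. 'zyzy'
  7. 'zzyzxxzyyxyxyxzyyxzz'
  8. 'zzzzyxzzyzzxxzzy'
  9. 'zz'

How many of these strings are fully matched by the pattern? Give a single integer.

1 → match
2 → match
3 → match
4 → match
5 → no match
6 → no match
7 → match
8 → match
9 → match
Total matched: 7

7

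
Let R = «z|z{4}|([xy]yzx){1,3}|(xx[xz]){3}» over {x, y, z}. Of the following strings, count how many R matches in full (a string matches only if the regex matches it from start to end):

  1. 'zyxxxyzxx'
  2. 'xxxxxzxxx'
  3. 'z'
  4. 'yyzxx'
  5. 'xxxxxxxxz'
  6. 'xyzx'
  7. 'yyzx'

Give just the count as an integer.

5

1 → no match
2 → match
3 → match
4 → no match
5 → match
6 → match
7 → match
Total matched: 5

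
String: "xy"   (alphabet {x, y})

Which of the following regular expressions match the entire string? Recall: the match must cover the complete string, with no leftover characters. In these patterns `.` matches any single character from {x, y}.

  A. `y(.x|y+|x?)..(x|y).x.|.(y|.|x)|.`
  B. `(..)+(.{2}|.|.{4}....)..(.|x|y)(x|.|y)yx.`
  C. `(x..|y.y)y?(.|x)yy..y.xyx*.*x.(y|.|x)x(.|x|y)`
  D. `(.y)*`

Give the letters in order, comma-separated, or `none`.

A, D

A → match
B → no match
C → no match
D → match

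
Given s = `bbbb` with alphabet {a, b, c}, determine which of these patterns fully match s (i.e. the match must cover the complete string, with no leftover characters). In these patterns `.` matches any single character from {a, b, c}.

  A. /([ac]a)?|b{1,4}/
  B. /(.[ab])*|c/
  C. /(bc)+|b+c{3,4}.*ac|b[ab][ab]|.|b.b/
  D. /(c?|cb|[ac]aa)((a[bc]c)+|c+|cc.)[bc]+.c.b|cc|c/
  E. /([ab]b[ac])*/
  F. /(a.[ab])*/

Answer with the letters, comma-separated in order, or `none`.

A, B

A → match
B → match
C → no match
D → no match
E → no match
F → no match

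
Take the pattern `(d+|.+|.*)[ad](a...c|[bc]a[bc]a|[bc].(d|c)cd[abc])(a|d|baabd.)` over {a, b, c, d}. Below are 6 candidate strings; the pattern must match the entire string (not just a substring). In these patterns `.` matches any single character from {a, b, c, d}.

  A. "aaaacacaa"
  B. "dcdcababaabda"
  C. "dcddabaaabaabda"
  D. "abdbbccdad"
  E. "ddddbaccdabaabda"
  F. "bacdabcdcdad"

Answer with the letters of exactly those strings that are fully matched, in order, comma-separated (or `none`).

A. "aaaacacaa" → match
B → match
C → no match
D. "abdbbccdad" → match
E → match
F. "bacdabcdcdad" → match

A, B, D, E, F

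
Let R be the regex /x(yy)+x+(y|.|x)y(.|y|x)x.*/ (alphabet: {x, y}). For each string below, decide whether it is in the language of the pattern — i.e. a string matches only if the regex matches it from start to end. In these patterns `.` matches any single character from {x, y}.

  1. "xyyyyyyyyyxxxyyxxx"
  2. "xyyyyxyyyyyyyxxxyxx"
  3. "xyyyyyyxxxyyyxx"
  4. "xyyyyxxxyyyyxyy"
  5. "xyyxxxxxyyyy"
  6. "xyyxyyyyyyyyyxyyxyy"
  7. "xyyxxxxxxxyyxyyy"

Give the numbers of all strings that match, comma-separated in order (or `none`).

3, 7

1 → no match
2 → no match
3 → match
4 → no match
5 → no match
6 → no match
7 → match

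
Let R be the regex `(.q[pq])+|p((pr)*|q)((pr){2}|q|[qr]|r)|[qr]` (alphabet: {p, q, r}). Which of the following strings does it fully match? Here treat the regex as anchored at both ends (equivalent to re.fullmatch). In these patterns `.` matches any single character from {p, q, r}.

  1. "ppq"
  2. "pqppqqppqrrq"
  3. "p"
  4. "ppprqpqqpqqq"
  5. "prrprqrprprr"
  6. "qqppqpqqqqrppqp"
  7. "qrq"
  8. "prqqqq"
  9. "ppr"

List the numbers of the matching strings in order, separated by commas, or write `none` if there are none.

1 → no match
2 → no match
3 → no match
4 → no match
5 → no match
6 → no match
7 → no match
8 → no match
9 → no match

none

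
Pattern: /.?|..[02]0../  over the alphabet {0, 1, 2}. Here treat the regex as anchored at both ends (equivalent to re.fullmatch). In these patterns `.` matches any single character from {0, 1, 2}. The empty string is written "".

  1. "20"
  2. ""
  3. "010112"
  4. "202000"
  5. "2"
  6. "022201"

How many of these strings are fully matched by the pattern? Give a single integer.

1 → no match
2 → match
3 → no match
4 → match
5 → match
6 → no match
Total matched: 3

3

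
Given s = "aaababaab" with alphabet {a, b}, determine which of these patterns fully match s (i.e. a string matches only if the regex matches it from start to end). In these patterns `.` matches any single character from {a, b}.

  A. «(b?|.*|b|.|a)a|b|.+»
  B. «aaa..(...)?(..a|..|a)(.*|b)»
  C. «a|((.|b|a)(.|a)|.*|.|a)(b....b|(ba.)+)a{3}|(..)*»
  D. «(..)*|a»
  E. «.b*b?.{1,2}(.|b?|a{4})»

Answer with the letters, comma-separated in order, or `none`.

A → match
B → match
C → no match
D → no match
E → no match

A, B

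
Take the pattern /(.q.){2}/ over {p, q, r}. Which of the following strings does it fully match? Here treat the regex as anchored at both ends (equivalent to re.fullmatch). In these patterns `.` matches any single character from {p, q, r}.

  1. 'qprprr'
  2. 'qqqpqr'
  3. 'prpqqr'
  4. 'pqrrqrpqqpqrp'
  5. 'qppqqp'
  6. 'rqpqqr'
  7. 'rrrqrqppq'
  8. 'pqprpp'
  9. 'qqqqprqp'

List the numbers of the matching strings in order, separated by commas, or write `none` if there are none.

1 → no match
2 → match
3 → no match
4 → no match
5 → no match
6 → match
7 → no match
8 → no match
9 → no match

2, 6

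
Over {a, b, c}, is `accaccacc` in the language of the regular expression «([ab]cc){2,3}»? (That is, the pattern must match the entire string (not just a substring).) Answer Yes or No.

Yes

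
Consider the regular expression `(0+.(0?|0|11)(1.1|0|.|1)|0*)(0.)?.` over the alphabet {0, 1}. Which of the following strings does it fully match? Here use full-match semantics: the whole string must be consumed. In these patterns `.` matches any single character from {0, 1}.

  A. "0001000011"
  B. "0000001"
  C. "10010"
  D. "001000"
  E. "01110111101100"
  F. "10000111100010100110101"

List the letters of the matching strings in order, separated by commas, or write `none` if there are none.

B, D

A → no match
B → match
C → no match
D → match
E → no match
F → no match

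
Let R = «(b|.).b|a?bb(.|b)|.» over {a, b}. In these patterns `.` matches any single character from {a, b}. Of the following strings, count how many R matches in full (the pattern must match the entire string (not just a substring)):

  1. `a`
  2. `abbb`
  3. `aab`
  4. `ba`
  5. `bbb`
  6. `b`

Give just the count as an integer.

5

1. `a` → match
2. `abbb` → match
3. `aab` → match
4. `ba` → no match
5. `bbb` → match
6. `b` → match
Total matched: 5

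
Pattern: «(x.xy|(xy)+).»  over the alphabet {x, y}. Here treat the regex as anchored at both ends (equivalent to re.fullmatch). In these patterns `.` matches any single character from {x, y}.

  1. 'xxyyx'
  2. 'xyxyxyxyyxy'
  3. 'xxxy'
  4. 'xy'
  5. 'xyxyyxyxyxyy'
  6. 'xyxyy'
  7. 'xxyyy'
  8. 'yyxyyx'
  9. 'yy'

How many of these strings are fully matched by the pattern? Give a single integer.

1

1. 'xxyyx' → no match
2. 'xyxyxyxyyxy' → no match
3. 'xxxy' → no match
4. 'xy' → no match
5. 'xyxyyxyxyxyy' → no match
6. 'xyxyy' → match
7. 'xxyyy' → no match
8. 'yyxyyx' → no match
9. 'yy' → no match
Total matched: 1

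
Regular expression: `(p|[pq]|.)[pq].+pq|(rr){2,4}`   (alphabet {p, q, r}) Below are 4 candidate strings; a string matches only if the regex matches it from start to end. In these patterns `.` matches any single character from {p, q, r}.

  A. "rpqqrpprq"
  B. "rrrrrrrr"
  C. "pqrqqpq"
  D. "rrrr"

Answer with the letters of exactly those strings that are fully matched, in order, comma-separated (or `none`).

A → no match
B → match
C → match
D → match

B, C, D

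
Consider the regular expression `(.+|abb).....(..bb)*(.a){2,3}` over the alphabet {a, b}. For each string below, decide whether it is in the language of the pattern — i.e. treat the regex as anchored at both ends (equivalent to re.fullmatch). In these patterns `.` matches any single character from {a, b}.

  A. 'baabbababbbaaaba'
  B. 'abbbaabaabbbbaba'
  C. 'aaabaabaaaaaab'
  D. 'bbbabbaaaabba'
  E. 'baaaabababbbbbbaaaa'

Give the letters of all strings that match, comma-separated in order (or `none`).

A → match
B → match
C → no match — must end with 'a'
D → no match
E → match

A, B, E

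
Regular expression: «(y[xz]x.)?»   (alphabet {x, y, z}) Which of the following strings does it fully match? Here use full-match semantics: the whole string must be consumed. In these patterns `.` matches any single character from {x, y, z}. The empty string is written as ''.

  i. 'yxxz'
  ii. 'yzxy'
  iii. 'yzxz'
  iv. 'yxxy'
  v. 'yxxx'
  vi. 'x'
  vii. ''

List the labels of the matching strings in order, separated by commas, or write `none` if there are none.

i, ii, iii, iv, v, vii

i → match
ii → match
iii → match
iv → match
v → match
vi → no match
vii → match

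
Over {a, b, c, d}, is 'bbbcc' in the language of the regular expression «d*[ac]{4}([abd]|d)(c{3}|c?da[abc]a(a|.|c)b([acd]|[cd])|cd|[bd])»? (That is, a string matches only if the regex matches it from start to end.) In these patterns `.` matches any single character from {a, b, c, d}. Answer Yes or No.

No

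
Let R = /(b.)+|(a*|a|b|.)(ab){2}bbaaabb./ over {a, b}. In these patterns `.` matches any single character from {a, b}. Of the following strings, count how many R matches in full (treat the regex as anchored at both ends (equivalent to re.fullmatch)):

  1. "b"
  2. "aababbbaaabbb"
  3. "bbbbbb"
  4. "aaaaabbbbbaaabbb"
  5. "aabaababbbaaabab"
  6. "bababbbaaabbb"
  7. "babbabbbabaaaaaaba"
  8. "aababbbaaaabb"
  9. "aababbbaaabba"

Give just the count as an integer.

4

1 → no match
2 → match
3 → match
4 → no match
5 → no match
6 → match
7 → no match
8 → no match
9 → match
Total matched: 4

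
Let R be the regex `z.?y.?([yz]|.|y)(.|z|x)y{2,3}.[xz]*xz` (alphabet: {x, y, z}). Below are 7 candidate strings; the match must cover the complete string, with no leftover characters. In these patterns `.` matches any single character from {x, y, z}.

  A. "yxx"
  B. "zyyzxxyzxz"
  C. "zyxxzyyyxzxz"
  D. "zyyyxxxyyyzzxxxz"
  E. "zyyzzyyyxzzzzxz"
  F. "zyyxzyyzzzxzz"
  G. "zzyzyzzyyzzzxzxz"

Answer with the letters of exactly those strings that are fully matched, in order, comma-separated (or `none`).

C, E

A. "yxx" → no match — must start with "z"
B. "zyyzxxyzxz" → no match
C. "zyxxzyyyxzxz" → match
D → no match
E → match
F → no match — must end with "xz"
G → no match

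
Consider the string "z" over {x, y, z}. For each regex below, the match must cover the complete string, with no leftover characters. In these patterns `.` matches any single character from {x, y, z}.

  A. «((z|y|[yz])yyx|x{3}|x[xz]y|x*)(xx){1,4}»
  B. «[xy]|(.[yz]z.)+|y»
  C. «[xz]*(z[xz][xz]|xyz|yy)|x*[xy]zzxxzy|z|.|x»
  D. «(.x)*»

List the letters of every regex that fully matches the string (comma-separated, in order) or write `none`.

C

A → no match — must end with "xx"
B → no match
C → match
D → no match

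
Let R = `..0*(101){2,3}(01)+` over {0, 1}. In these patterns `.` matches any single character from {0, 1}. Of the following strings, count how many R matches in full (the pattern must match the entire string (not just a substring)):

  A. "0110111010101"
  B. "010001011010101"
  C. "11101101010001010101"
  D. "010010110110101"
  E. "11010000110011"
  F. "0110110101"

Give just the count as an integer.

3

A → no match
B → match
C → no match
D → match
E → no match — must end with "01"
F. "0110110101" → match
Total matched: 3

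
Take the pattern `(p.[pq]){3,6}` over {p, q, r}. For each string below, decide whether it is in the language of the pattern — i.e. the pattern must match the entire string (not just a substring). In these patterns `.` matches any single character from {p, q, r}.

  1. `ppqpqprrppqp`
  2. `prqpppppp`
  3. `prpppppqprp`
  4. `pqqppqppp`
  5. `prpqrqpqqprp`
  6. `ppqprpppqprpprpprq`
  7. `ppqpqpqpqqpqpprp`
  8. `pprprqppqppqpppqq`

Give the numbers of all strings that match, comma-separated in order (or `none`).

2, 4, 6

1. `ppqpqprrppqp` → no match
2. `prqpppppp` → match
3. `prpppppqprp` → no match
4. `pqqppqppp` → match
5. `prpqrqpqqprp` → no match
6 → match
7 → no match
8 → no match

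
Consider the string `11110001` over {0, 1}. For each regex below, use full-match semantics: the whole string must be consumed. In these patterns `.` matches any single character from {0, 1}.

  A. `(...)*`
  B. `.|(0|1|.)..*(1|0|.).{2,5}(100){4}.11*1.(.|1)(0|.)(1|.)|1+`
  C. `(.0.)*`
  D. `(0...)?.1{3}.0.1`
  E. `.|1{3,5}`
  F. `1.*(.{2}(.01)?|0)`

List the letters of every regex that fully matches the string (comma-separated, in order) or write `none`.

A → no match
B → no match
C → no match
D → match
E → no match
F → match

D, F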